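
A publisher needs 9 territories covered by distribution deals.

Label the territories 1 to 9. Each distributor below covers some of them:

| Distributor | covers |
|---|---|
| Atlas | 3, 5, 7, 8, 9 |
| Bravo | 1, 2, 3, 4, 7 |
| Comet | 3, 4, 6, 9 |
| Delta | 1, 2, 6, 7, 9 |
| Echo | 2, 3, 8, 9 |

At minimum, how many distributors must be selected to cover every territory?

Take {Atlas, Comet, Delta}. Their union is {1, 2, 3, 4, 5, 6, 7, 8, 9}, which is all 9 territories.
Only Atlas contains 5, so Atlas is forced; the remaining 4 territories need at least 2 more distributors (each remaining distributor adds at most 3) — so at least 3 distributors are needed, and 3 is optimal.

3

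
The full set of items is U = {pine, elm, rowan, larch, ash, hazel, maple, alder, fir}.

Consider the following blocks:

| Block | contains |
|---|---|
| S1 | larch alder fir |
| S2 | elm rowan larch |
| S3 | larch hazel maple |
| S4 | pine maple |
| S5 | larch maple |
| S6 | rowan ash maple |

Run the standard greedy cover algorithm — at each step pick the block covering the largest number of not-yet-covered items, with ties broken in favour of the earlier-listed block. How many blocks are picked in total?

5

Greedy: pick S1 (covers 3 new) → pick S6 (covers 3 new) → pick S2 (covers 1 new) → pick S3 (covers 1 new) → pick S4 (covers 1 new). Total picks: 5.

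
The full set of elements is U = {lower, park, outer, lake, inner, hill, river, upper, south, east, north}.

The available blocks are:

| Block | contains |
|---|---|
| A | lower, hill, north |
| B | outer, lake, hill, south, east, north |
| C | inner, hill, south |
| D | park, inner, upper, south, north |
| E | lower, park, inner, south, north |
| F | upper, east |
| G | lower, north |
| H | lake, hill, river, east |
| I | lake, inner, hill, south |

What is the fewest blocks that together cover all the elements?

4

Take {B, D, G, H}. Their union is {lower, park, outer, lake, inner, hill, river, upper, south, east, north}, which is all 11 elements.
No 3 of the 9 blocks cover everything (all 84 combinations miss at least one element), so 4 is optimal.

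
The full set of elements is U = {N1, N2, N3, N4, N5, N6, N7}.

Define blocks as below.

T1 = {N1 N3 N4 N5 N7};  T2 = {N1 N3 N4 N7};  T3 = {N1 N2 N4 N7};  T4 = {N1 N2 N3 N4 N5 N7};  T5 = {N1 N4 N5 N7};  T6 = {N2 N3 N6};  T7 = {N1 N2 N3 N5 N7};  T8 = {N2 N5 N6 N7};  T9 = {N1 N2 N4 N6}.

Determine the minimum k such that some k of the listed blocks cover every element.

Take {T1, T9}. Their union is {N1, N2, N3, N4, N5, N6, N7}, which is all 7 elements.
No single block has all 7 elements (the largest, T4, has 6), so 2 is optimal.

2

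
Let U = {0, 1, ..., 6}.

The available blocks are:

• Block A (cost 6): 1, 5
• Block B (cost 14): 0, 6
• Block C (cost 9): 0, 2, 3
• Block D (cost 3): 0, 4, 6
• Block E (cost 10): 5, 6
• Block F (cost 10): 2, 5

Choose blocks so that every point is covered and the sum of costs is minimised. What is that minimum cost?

A, C, D together cover every point (A ∪ C ∪ D = {0, 1, 2, 3, 4, 5, 6}); total cost 6 + 9 + 3 = 18.
No covering selection has total cost below 18.

18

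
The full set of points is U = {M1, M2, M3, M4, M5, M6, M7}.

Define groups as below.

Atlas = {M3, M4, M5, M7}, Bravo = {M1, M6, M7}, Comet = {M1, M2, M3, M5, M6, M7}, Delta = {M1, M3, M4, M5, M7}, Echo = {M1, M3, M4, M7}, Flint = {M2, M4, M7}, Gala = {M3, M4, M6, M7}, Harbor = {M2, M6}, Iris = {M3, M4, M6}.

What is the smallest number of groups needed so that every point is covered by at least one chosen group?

2

Atlas and Comet together: Atlas ∪ Comet = {M1, M2, M3, M4, M5, M6, M7} — every point is covered.
No single group has all 7 points (the largest, Comet, has 6), so 2 is optimal.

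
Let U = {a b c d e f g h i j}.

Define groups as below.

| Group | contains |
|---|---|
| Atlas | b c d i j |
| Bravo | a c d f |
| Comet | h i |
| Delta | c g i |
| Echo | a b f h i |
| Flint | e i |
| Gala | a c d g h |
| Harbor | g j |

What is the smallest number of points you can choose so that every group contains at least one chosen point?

3

T = {f, g, i} meets every group (each contains at least one member of T), and |T| = 3.
The groups Bravo, Flint, Harbor are pairwise disjoint, so any hitting set needs a separate point for each — at least 3. Hence 3 is optimal.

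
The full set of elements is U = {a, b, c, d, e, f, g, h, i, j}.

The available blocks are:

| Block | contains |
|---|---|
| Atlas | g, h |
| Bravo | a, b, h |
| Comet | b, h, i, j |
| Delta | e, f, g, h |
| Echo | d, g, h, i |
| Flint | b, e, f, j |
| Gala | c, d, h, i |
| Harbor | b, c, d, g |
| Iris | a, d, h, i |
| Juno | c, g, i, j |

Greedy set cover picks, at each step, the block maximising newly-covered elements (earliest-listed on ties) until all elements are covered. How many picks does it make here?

Greedy: pick Comet (covers 4 new) → pick Delta (covers 3 new) → pick Gala (covers 2 new) → pick Bravo (covers 1 new). Total picks: 4.
(The true minimum cover uses only 3 blocks, so greedy is not optimal here.)

4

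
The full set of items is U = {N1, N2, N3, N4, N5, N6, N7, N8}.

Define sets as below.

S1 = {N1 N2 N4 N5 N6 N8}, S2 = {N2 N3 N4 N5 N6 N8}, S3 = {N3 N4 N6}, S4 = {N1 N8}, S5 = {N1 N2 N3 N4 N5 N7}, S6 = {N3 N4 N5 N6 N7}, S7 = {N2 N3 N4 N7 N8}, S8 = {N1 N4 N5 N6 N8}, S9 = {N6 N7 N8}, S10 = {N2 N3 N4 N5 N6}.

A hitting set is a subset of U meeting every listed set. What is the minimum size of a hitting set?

2

Take H = {N4, N8}. Each listed set contains at least one of these, so H is a hitting set of size 2.
The sets S3, S4 are pairwise disjoint, so any hitting set needs a separate item for each — at least 2. Hence 2 is optimal.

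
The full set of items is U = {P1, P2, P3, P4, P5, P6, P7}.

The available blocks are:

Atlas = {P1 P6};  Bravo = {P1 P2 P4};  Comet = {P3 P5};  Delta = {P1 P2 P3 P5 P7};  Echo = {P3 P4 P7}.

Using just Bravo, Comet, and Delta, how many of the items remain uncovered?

1

Union of Bravo, Comet, Delta = {P1, P2, P3, P4, P5, P7}.
Not covered: P6 — 1 item.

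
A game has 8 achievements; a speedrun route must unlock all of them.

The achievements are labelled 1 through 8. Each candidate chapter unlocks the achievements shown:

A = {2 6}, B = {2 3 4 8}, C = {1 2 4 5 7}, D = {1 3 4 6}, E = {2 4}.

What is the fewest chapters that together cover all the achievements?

3

Take {B, C, D}. Their union is {1, 2, 3, 4, 5, 6, 7, 8}, which is all 8 achievements.
Only C contains 5, so C is forced; the remaining 3 achievements need at least 2 more chapters (each remaining chapter adds at most 2) — so at least 3 chapters are needed, and 3 is optimal.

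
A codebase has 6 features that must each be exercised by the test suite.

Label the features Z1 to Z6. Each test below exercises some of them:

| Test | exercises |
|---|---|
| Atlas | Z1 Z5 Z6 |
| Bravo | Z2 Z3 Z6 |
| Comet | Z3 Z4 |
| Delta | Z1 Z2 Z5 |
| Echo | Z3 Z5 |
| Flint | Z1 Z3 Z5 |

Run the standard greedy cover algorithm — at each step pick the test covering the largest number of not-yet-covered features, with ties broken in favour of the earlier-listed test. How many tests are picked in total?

3

Greedy: pick Atlas (covers 3 new) → pick Bravo (covers 2 new) → pick Comet (covers 1 new). Total picks: 3.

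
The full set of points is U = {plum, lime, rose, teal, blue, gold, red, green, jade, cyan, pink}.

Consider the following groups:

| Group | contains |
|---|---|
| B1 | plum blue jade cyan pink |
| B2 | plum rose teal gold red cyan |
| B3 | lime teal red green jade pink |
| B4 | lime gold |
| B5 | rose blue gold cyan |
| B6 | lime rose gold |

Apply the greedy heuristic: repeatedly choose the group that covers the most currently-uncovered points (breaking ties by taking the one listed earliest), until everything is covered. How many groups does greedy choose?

3

Greedy: pick B2 (covers 6 new) → pick B3 (covers 4 new) → pick B1 (covers 1 new). Total picks: 3.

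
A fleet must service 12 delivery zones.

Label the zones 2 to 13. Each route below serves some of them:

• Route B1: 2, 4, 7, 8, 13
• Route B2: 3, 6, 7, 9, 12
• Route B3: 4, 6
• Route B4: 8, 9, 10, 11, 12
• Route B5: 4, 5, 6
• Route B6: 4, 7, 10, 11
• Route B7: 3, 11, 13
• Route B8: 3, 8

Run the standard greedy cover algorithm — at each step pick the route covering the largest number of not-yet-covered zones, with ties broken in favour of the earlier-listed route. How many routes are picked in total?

Greedy: pick B1 (covers 5 new) → pick B2 (covers 4 new) → pick B4 (covers 2 new) → pick B5 (covers 1 new). Total picks: 4.

4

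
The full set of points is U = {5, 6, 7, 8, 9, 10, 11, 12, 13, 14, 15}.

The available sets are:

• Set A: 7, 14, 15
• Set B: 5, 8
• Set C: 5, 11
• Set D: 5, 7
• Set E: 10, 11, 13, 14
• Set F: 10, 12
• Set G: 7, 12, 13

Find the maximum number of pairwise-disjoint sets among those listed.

3

A, B, F are pairwise disjoint (A={7,14,15}; B={5,8}; F={10,12}).
Every remaining set overlaps one of these, and no 4 of the listed sets are pairwise disjoint, so 3 is the maximum.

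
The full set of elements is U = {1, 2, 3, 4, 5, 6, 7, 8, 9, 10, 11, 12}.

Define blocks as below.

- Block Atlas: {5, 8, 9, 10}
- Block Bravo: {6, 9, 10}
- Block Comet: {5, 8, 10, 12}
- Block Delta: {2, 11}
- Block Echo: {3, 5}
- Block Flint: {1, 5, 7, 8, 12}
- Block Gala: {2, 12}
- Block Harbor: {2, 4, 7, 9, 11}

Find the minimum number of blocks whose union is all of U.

Bravo and Echo and Flint and Harbor together: Bravo ∪ Echo ∪ Flint ∪ Harbor = {1, 2, 3, 4, 5, 6, 7, 8, 9, 10, 11, 12} — every element is covered.
No 3 of the 8 blocks cover everything (all 56 combinations miss at least one element), so 4 is optimal.

4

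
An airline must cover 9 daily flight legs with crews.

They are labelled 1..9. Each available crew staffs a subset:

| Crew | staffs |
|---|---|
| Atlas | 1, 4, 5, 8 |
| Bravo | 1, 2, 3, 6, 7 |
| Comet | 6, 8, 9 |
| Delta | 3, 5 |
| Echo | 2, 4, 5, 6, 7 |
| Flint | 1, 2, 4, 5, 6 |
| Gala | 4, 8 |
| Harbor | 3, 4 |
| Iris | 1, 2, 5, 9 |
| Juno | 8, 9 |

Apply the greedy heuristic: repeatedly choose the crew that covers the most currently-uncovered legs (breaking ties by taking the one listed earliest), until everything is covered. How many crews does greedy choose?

3

Greedy: pick Bravo (covers 5 new) → pick Atlas (covers 3 new) → pick Comet (covers 1 new). Total picks: 3.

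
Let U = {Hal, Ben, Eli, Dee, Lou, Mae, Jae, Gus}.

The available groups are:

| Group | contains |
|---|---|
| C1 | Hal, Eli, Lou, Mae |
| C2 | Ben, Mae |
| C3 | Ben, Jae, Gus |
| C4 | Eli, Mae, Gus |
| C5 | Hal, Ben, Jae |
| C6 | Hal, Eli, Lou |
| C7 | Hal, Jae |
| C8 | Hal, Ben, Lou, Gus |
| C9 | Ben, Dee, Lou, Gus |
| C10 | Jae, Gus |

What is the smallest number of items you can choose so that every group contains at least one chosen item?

3

H = {Ben, Eli, Jae} meets every group (each contains at least one member of H), and |H| = 3.
The groups C2, C6, C10 are pairwise disjoint, so any hitting set needs a separate item for each — at least 3. Hence 3 is optimal.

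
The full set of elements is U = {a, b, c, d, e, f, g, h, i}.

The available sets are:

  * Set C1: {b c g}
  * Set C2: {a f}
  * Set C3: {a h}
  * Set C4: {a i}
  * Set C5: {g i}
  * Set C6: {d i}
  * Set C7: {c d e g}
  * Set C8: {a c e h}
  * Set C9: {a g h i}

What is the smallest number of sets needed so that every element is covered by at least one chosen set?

4

C1, C2, C7, and C9 cover everything between them: the union {a, b, c, d, e, f, g, h, i} is all of U.
No 3 of the 9 sets cover everything (all 84 combinations miss at least one element), so 4 is optimal.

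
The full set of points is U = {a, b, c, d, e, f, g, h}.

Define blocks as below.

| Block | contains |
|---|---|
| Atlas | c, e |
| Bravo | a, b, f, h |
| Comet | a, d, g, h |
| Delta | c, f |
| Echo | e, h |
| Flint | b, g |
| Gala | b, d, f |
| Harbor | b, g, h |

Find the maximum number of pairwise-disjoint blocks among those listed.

Delta, Echo, Flint are pairwise disjoint (Delta={c,f}; Echo={e,h}; Flint={b,g}).
Every remaining block overlaps one of these, and no 4 of the listed blocks are pairwise disjoint, so 3 is the maximum.

3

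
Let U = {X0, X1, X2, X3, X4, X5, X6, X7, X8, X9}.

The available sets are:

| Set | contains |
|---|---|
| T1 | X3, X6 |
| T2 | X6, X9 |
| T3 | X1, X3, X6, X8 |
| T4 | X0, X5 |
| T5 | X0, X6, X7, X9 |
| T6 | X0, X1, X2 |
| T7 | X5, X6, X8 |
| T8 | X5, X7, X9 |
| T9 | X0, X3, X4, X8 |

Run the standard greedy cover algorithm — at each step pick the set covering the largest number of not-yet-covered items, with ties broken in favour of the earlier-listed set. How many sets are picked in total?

Greedy: pick T3 (covers 4 new) → pick T5 (covers 3 new) → pick T4 (covers 1 new) → pick T6 (covers 1 new) → pick T9 (covers 1 new). Total picks: 5.
(The true minimum cover uses only 4 sets, so greedy is not optimal here.)

5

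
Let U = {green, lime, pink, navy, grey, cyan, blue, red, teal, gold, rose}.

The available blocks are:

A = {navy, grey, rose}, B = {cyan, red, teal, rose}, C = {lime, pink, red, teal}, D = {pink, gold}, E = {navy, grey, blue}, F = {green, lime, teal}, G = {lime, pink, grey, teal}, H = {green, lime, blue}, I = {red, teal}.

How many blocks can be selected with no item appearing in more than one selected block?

4

A, D, H, I are pairwise disjoint (A={navy,grey,rose}; D={pink,gold}; H={green,lime,blue}; I={red,teal}).
Every remaining block overlaps one of these, and no 5 of the listed blocks are pairwise disjoint, so 4 is the maximum.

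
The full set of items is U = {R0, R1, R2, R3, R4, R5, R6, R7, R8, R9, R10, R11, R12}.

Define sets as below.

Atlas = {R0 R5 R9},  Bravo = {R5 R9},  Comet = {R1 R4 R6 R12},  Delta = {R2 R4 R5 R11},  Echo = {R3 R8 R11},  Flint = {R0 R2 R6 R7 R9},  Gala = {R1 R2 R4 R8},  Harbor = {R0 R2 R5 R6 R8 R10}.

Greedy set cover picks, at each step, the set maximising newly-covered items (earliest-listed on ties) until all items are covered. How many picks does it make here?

Greedy: pick Harbor (covers 6 new) → pick Comet (covers 3 new) → pick Echo (covers 2 new) → pick Flint (covers 2 new). Total picks: 4.

4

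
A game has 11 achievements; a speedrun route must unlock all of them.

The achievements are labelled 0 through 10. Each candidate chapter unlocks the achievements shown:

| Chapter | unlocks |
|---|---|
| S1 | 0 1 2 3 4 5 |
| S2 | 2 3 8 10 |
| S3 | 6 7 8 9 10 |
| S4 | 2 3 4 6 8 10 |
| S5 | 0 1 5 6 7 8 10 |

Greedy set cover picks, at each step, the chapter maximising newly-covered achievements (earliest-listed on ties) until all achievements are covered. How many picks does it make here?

Greedy: pick S5 (covers 7 new) → pick S1 (covers 3 new) → pick S3 (covers 1 new). Total picks: 3.
(The true minimum cover uses only 2 chapters, so greedy is not optimal here.)

3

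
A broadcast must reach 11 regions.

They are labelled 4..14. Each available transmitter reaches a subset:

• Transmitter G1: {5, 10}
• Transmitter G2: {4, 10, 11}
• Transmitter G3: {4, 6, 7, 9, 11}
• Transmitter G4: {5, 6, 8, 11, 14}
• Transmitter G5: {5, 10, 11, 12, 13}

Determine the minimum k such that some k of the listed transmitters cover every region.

3

Take {G3, G4, G5}. Their union is {4, 5, 6, 7, 8, 9, 10, 11, 12, 13, 14}, which is all 11 regions.
Each transmitter has at most 5 regions, and 2·5 = 10 < 11 — so at least 3 transmitters are needed, and 3 is optimal.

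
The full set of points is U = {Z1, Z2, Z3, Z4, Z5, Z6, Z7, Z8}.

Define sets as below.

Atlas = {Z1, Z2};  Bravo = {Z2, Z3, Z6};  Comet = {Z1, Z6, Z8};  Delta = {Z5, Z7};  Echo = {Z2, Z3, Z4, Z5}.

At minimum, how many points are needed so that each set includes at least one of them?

3

H = {Z2, Z5, Z6} meets every set (each contains at least one member of H), and |H| = 3.
No choice of 2 points meets every set, so 3 is the minimum.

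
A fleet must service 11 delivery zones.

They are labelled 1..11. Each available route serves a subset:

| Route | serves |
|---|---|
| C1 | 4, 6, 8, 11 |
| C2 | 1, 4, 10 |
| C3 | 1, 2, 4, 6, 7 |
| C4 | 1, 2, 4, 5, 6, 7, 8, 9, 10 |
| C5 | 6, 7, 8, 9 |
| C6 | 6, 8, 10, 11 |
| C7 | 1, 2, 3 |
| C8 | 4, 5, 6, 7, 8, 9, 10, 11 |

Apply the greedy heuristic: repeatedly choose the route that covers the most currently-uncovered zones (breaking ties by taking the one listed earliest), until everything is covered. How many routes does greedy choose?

3

Greedy: pick C4 (covers 9 new) → pick C1 (covers 1 new) → pick C7 (covers 1 new). Total picks: 3.
(The true minimum cover uses only 2 routes, so greedy is not optimal here.)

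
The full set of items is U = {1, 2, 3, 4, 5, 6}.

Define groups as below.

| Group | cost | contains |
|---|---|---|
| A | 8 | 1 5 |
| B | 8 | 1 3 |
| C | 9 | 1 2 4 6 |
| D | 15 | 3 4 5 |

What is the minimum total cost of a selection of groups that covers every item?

24

C, D together cover every item (C ∪ D = {1, 2, 3, 4, 5, 6}); total cost 9 + 15 = 24.
No covering selection has total cost below 24.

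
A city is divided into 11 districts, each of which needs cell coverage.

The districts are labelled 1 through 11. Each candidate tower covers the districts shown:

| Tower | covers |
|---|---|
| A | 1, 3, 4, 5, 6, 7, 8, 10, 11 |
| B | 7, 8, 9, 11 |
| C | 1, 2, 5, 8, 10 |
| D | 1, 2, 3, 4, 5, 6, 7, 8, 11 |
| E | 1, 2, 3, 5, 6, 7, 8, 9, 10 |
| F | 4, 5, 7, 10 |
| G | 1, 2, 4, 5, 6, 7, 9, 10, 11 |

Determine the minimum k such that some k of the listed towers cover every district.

2

A and G together: A ∪ G = {1, 2, 3, 4, 5, 6, 7, 8, 9, 10, 11} — every district is covered.
No single tower has all 11 districts (the largest, A, has 9), so 2 is optimal.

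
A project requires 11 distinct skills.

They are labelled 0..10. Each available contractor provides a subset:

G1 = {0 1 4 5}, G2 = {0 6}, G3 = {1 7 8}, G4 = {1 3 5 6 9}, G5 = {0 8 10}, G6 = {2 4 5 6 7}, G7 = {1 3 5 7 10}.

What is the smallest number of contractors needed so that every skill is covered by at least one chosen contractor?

3

Take {G4, G5, G6}. Their union is {0, 1, 2, 3, 4, 5, 6, 7, 8, 9, 10}, which is all 11 skills.
Each contractor has at most 5 skills, and 2·5 = 10 < 11 — so at least 3 contractors are needed, and 3 is optimal.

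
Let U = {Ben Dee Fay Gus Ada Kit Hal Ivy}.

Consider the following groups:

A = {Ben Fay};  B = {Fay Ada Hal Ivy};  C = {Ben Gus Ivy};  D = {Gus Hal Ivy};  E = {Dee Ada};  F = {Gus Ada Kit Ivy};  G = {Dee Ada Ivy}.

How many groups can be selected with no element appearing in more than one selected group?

A, D, E are pairwise disjoint (A={Ben,Fay}; D={Gus,Hal,Ivy}; E={Dee,Ada}).
Every remaining group overlaps one of these, and no 4 of the listed groups are pairwise disjoint, so 3 is the maximum.

3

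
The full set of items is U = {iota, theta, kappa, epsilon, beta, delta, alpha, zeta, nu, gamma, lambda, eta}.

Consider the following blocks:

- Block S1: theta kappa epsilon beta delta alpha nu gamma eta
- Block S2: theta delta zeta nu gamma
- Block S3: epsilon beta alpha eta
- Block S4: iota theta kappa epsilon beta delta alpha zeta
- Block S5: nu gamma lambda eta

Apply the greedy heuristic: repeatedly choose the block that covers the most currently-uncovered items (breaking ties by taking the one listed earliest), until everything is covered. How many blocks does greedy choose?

3

Greedy: pick S1 (covers 9 new) → pick S4 (covers 2 new) → pick S5 (covers 1 new). Total picks: 3.
(The true minimum cover uses only 2 blocks, so greedy is not optimal here.)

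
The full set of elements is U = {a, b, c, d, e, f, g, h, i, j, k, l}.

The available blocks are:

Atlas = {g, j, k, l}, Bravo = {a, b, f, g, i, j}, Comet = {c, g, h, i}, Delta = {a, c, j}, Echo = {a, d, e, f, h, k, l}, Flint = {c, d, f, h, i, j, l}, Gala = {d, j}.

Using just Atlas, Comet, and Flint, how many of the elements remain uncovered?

Union of Atlas, Comet, Flint = {c, d, f, g, h, i, j, k, l}.
Not covered: a, b, e — 3 elements.

3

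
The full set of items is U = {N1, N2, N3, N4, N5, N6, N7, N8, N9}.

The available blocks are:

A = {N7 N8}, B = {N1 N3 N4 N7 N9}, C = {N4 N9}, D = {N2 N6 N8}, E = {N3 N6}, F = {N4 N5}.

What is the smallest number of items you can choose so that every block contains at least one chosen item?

The 3 items {N4, N6, N8} hit every block.
The blocks A, C, E are pairwise disjoint, so any hitting set needs a separate item for each — at least 3. Hence 3 is optimal.

3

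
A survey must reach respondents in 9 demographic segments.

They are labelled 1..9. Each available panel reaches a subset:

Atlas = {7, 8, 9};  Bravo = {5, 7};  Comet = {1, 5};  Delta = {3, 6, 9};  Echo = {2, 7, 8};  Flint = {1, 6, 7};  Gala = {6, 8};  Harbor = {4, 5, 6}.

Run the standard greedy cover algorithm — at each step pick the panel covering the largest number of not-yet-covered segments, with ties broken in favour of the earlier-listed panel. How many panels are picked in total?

Greedy: pick Atlas (covers 3 new) → pick Harbor (covers 3 new) → pick Comet (covers 1 new) → pick Delta (covers 1 new) → pick Echo (covers 1 new). Total picks: 5.
(The true minimum cover uses only 4 panels, so greedy is not optimal here.)

5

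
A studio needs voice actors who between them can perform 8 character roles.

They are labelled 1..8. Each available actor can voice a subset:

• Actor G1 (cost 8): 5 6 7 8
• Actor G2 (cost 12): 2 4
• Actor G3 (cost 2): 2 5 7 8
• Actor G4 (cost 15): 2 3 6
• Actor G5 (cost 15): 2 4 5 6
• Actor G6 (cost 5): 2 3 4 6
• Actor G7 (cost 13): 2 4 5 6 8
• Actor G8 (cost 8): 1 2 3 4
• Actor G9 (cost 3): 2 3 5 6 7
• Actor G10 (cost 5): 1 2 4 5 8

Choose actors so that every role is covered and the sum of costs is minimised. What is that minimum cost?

8

G9, G10 together cover every role (G9 ∪ G10 = {1, 2, 3, 4, 5, 6, 7, 8}); total cost 3 + 5 = 8.
The greedy pick G3, G9, G10 costs 10; no covering selection beats 8.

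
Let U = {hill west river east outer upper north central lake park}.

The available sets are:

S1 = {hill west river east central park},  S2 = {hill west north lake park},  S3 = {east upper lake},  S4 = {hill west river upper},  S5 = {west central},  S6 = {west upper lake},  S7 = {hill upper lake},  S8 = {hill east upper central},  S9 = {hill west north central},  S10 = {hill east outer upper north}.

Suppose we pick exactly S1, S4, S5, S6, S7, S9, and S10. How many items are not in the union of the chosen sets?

0

Union of S1, S4, S5, S6, S7, S9, S10 = {hill, west, river, east, outer, upper, north, central, lake, park} — that's every item, so 0 are uncovered.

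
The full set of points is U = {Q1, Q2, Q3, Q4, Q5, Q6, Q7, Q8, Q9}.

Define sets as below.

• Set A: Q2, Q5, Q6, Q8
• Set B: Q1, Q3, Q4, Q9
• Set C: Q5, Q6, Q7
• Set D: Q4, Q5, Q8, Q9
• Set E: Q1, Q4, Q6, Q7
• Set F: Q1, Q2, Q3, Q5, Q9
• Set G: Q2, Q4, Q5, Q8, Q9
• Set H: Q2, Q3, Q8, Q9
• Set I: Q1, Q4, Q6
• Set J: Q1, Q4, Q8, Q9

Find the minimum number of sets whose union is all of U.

B and C and G together: B ∪ C ∪ G = {Q1, Q2, Q3, Q4, Q5, Q6, Q7, Q8, Q9} — every point is covered.
No 2 of the 10 sets cover everything (all 45 combinations miss at least one point), so 3 is optimal.

3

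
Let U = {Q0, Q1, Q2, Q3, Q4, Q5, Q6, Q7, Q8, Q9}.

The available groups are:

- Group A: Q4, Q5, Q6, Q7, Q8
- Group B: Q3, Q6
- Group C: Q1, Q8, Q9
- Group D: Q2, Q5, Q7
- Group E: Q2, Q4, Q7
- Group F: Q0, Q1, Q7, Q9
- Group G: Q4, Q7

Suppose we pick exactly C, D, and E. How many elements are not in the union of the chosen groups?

3

Union of C, D, E = {Q1, Q2, Q4, Q5, Q7, Q8, Q9}.
Not covered: Q0, Q3, Q6 — 3 elements.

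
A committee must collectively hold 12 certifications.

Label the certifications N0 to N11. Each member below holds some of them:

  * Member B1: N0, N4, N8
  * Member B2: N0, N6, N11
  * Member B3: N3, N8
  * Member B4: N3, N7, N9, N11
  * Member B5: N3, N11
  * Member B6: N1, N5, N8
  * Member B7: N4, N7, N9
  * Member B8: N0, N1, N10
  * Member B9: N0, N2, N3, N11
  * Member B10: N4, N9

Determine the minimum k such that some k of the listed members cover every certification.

5

Take {B2, B6, B7, B8, B9}. Their union is {N0, N1, N2, N3, N4, N5, N6, N7, N8, N9, N10, N11}, which is all 12 certifications.
No 4 of the 10 members cover everything (all 210 combinations miss at least one certification), so 5 is optimal.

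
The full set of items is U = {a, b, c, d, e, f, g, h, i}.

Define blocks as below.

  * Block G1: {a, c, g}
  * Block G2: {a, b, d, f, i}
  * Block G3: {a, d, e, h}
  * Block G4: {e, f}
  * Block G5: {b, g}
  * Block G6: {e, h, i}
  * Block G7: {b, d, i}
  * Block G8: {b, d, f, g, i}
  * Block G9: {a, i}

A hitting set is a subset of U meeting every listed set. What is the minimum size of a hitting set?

The 3 items {e, g, i} hit every block.
The blocks G1, G4, G7 are pairwise disjoint, so any hitting set needs a separate item for each — at least 3. Hence 3 is optimal.

3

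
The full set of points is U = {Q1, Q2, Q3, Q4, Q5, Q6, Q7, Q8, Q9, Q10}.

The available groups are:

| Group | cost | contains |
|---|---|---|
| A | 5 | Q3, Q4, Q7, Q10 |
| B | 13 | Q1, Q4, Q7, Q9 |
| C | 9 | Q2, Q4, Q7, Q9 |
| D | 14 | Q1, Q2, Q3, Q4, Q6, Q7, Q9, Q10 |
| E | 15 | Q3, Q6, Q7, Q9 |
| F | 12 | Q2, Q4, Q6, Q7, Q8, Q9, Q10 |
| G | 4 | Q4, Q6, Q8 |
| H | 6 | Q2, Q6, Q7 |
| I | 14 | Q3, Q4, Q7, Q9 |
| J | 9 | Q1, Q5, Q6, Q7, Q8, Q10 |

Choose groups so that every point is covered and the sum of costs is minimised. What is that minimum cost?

A, C, J together cover every point (A ∪ C ∪ J = {Q1, Q2, Q3, Q4, Q5, Q6, Q7, Q8, Q9, Q10}); total cost 5 + 9 + 9 = 23.
The greedy pick A, G, C, J costs 27; no covering selection beats 23.

23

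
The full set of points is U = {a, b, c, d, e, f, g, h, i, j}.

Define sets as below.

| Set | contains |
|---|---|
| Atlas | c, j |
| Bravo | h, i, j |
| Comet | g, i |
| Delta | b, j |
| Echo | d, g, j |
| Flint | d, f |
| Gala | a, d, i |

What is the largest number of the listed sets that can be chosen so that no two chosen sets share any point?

Comet, Delta, Flint are pairwise disjoint (Comet={g,i}; Delta={b,j}; Flint={d,f}).
Every remaining set overlaps one of these, and no 4 of the listed sets are pairwise disjoint, so 3 is the maximum.

3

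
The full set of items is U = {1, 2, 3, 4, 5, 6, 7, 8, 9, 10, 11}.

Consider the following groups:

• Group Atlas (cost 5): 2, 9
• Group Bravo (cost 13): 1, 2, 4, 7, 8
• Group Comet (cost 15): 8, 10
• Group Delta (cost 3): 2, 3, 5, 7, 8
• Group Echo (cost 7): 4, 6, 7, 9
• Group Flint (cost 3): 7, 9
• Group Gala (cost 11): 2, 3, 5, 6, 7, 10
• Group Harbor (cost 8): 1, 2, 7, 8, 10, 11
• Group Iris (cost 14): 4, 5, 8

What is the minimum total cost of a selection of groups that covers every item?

Delta, Echo, Harbor together cover every item (Delta ∪ Echo ∪ Harbor = {1, 2, 3, 4, 5, 6, 7, 8, 9, 10, 11}); total cost 3 + 7 + 8 = 18.
No covering selection has total cost below 18.

18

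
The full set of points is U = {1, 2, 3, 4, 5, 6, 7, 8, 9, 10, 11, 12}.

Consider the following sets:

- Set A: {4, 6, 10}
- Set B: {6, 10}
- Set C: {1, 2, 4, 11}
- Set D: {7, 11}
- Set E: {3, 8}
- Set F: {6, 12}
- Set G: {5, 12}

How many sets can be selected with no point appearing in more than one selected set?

4

B, C, E, G are pairwise disjoint (B={6,10}; C={1,2,4,11}; E={3,8}; G={5,12}).
Every remaining set overlaps one of these, and no 5 of the listed sets are pairwise disjoint, so 4 is the maximum.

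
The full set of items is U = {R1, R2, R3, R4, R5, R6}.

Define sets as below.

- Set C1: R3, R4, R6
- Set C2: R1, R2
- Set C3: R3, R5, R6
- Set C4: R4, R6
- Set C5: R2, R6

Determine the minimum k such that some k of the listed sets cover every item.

C1, C2, and C3 cover everything between them: the union {R1, R2, R3, R4, R5, R6} is all of U.
Only C2 contains R1, so C2 is forced; the remaining 4 items need at least 2 more sets (each remaining set adds at most 3) — so at least 3 sets are needed, and 3 is optimal.

3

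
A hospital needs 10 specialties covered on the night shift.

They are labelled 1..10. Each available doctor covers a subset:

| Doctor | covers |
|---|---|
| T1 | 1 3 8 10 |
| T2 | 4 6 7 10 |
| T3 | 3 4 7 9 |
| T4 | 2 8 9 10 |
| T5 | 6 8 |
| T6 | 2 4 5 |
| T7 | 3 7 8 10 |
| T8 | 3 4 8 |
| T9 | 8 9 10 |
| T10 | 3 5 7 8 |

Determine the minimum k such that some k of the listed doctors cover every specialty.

4

T1 and T3 and T5 and T6 together: T1 ∪ T3 ∪ T5 ∪ T6 = {1, 2, 3, 4, 5, 6, 7, 8, 9, 10} — every specialty is covered.
No 3 of the 10 doctors cover everything (all 120 combinations miss at least one specialty), so 4 is optimal.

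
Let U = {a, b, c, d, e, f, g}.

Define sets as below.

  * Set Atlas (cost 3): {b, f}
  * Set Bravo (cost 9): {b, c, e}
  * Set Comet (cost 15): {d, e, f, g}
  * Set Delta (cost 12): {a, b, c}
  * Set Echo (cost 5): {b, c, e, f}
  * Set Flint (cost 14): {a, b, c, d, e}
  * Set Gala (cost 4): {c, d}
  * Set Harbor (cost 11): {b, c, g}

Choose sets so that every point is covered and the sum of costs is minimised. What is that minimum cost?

Comet, Delta together cover every point (Comet ∪ Delta = {a, b, c, d, e, f, g}); total cost 15 + 12 = 27.
The greedy pick Echo, Gala, Harbor, Delta costs 32; no covering selection beats 27.

27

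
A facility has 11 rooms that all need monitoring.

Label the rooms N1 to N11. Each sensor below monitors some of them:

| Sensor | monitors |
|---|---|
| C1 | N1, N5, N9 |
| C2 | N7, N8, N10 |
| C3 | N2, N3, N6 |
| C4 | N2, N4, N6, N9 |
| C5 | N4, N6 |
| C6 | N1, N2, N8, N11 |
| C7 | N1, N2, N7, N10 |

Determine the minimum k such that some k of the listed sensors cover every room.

5

C1 and C2 and C3 and C5 and C6 together: C1 ∪ C2 ∪ C3 ∪ C5 ∪ C6 = {N1, N2, N3, N4, N5, N6, N7, N8, N9, N10, N11} — every room is covered.
No 4 of the 7 sensors cover everything (all 35 combinations miss at least one room), so 5 is optimal.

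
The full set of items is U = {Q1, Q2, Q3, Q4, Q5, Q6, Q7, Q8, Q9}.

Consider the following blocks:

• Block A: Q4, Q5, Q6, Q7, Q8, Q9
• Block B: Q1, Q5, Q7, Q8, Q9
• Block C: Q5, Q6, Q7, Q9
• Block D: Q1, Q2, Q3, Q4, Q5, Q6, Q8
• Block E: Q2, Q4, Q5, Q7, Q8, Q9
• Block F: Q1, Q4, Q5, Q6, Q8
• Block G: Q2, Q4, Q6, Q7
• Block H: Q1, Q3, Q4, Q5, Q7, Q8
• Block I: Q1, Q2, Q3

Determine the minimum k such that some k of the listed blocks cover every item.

Take {A, I}. Their union is {Q1, Q2, Q3, Q4, Q5, Q6, Q7, Q8, Q9}, which is all 9 items.
No single block has all 9 items (the largest, D, has 7), so 2 is optimal.

2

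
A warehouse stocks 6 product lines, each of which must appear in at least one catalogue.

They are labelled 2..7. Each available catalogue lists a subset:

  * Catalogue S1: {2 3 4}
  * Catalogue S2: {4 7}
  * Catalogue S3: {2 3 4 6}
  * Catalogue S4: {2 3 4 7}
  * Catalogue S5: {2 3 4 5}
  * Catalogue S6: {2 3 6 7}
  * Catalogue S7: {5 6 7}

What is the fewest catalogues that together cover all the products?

S3 and S7 together: S3 ∪ S7 = {2, 3, 4, 5, 6, 7} — every product is covered.
No single catalogue has all 6 products (the largest, S3, has 4), so 2 is optimal.

2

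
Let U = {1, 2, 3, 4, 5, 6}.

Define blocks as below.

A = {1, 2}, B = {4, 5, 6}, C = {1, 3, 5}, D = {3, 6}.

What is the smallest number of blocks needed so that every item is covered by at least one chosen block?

A, B, and D cover everything between them: the union {1, 2, 3, 4, 5, 6} is all of U.
Only A contains 2, so A is forced; the remaining 4 items need at least 2 more blocks (each remaining block adds at most 3) — so at least 3 blocks are needed, and 3 is optimal.

3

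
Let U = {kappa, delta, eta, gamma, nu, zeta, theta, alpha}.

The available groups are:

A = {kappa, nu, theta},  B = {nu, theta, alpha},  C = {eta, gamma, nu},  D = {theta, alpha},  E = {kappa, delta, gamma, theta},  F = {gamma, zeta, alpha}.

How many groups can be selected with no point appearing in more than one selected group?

2

C, D are pairwise disjoint (C={eta,gamma,nu}; D={theta,alpha}).
Every remaining group overlaps one of these, and no 3 of the listed groups are pairwise disjoint, so 2 is the maximum.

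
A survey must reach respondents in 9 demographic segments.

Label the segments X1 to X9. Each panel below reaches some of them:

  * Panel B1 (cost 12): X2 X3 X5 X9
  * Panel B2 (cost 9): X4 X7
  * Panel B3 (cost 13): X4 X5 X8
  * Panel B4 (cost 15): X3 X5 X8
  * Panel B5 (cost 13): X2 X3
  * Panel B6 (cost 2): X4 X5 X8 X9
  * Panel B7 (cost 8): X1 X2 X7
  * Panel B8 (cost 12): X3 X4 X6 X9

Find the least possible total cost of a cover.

B6, B7, B8 together cover every segment (B6 ∪ B7 ∪ B8 = {X1, X2, X3, X4, X5, X6, X7, X8, X9}); total cost 2 + 8 + 12 = 22.
No covering selection has total cost below 22.

22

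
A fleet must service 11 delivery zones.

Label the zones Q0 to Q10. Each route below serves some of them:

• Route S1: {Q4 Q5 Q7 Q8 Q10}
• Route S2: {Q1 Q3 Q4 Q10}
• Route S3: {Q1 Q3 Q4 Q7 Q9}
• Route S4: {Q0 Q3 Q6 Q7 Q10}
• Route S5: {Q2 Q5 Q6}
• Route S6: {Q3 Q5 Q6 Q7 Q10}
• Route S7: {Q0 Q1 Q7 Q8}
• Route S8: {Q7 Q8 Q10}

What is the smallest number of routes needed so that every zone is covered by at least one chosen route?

4

Take {S3, S5, S6, S7}. Their union is {Q0, Q1, Q2, Q3, Q4, Q5, Q6, Q7, Q8, Q9, Q10}, which is all 11 zones.
No 3 of the 8 routes cover everything (all 56 combinations miss at least one zone), so 4 is optimal.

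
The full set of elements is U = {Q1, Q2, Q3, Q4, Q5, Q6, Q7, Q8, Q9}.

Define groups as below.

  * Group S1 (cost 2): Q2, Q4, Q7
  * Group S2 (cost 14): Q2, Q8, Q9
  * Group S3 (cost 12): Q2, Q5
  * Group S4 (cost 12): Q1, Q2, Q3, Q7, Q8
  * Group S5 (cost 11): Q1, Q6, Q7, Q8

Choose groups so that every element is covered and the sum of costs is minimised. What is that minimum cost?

S1, S2, S3, S4, S5 together cover every element (S1 ∪ S2 ∪ S3 ∪ S4 ∪ S5 = {Q1, Q2, Q3, Q4, Q5, Q6, Q7, Q8, Q9}); total cost 2 + 14 + 12 + 12 + 11 = 51.
No covering selection has total cost below 51.

51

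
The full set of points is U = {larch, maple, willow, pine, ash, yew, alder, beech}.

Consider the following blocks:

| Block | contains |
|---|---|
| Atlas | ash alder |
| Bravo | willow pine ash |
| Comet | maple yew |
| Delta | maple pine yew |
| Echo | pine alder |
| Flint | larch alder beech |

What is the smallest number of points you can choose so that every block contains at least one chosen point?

3

H = {willow, yew, alder} meets every block (each contains at least one member of H), and |H| = 3.
The blocks Bravo, Comet, Flint are pairwise disjoint, so any hitting set needs a separate point for each — at least 3. Hence 3 is optimal.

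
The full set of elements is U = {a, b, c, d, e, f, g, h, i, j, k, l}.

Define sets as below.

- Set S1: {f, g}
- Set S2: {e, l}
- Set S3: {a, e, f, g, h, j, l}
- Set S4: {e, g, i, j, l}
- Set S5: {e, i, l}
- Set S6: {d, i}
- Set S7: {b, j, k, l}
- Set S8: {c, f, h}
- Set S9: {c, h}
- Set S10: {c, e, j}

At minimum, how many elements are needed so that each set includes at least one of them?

4

Take T = {c, d, g, l}. Each listed set contains at least one of these, so T is a hitting set of size 4.
The sets S1, S2, S6, S9 are pairwise disjoint, so any hitting set needs a separate element for each — at least 4. Hence 4 is optimal.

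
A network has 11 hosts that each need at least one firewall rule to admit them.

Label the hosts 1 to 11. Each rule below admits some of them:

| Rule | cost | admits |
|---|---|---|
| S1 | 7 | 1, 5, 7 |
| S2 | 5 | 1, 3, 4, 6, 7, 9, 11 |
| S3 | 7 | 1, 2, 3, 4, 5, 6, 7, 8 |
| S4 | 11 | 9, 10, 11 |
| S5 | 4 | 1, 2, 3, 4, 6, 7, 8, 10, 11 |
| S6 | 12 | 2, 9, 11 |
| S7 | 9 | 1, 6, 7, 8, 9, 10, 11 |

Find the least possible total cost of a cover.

S3, S7 together cover every host (S3 ∪ S7 = {1, 2, 3, 4, 5, 6, 7, 8, 9, 10, 11}); total cost 7 + 9 = 16.
No covering selection has total cost below 16.

16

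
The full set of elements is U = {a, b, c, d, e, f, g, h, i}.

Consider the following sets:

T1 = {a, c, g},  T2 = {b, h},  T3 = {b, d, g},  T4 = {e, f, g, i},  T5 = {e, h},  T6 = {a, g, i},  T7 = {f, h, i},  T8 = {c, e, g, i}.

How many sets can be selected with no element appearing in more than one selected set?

2

T5, T6 are pairwise disjoint (T5={e,h}; T6={a,g,i}).
Every remaining set overlaps one of these, and no 3 of the listed sets are pairwise disjoint, so 2 is the maximum.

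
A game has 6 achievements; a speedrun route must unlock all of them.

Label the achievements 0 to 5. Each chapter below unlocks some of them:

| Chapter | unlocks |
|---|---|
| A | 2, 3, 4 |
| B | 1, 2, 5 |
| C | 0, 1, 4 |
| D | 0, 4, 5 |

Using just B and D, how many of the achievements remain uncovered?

1

Union of B, D = {0, 1, 2, 4, 5}.
Not covered: 3 — 1 achievement.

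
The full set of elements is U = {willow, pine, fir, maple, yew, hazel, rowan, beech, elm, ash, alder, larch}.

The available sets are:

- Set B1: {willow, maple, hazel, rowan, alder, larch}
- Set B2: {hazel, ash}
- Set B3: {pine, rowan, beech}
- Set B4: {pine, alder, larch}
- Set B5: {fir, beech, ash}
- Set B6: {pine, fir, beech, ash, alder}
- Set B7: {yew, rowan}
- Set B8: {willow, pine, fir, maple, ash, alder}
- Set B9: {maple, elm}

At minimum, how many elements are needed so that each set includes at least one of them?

4

H = {pine, maple, yew, ash} meets every set (each contains at least one member of H), and |H| = 4.
The sets B4, B5, B7, B9 are pairwise disjoint, so any hitting set needs a separate element for each — at least 4. Hence 4 is optimal.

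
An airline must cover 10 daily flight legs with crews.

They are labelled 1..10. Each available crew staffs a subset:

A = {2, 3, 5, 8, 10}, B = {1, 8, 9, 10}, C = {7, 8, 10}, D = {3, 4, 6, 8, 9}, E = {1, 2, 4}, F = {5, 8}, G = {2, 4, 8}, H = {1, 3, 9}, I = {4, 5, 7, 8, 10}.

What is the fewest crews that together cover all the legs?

Take {D, E, I}. Their union is {1, 2, 3, 4, 5, 6, 7, 8, 9, 10}, which is all 10 legs.
Only D contains 6, so D is forced; the remaining 5 legs need at least 2 more crews (each remaining crew adds at most 3) — so at least 3 crews are needed, and 3 is optimal.

3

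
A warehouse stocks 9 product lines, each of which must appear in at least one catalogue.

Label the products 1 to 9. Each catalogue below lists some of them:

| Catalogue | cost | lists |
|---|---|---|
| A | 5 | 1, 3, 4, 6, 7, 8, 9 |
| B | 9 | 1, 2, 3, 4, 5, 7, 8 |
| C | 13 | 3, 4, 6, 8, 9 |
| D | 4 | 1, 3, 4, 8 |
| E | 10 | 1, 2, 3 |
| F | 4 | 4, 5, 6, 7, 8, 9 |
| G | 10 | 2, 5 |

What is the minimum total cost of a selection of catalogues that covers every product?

B, F together cover every product (B ∪ F = {1, 2, 3, 4, 5, 6, 7, 8, 9}); total cost 9 + 4 = 13.
The greedy pick F, D, B costs 17; no covering selection beats 13.

13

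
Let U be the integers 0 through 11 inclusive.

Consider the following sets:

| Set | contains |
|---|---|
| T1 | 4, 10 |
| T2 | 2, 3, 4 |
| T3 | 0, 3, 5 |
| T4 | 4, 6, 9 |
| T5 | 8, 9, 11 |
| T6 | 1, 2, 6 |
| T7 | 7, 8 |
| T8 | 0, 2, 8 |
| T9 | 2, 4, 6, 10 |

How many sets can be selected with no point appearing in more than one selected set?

4

T1, T3, T6, T7 are pairwise disjoint (T1={4,10}; T3={0,3,5}; T6={1,2,6}; T7={7,8}).
Every remaining set overlaps one of these, and no 5 of the listed sets are pairwise disjoint, so 4 is the maximum.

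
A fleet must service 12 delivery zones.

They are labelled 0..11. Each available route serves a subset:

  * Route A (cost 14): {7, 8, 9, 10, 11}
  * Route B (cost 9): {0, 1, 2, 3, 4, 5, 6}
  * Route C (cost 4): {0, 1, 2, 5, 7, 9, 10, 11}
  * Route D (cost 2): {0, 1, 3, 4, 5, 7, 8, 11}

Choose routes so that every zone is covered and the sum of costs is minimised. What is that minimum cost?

15

B, C, D together cover every zone (B ∪ C ∪ D = {0, 1, 2, 3, 4, 5, 6, 7, 8, 9, 10, 11}); total cost 9 + 4 + 2 = 15.
No covering selection has total cost below 15.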